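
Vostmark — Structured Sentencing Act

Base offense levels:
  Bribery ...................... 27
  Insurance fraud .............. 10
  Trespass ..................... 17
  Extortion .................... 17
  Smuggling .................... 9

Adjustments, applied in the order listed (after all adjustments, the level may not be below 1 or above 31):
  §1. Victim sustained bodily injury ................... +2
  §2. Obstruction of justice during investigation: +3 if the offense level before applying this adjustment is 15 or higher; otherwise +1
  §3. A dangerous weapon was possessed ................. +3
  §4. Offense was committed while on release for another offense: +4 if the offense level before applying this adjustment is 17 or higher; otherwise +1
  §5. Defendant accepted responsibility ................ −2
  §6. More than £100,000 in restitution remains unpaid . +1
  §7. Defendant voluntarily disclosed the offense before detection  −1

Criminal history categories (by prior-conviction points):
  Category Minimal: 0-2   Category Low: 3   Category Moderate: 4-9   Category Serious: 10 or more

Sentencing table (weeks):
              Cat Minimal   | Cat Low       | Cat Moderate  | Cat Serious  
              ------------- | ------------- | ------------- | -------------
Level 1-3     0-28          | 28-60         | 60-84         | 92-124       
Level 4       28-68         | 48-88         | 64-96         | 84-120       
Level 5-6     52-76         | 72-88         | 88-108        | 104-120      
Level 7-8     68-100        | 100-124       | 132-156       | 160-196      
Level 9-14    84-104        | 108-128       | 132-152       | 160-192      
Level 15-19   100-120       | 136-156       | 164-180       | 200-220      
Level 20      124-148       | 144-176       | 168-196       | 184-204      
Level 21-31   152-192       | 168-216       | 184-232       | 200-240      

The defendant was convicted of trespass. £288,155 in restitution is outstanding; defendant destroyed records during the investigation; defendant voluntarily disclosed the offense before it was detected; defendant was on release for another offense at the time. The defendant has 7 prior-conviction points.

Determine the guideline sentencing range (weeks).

184-232 weeks

Base offense level for trespass: 17.
§2 applies (level before this adjustment is 17 ≥ 15, so +3): 17 + 3 = 20.
§3 does not apply.
§4 applies (level before this adjustment is 20 ≥ 17, so +4): 20 + 4 = 24.
§5 does not apply.
§6 applies: 24 + 1 = 25.
§7 applies: 25 − 1 = 24.
Final offense level: 24.
Criminal history: 7 prior points → Category Moderate (4-9).
Level 24 falls in the 21-31 band.
Grid: Level 21-31 × Category Moderate = 184-232 weeks.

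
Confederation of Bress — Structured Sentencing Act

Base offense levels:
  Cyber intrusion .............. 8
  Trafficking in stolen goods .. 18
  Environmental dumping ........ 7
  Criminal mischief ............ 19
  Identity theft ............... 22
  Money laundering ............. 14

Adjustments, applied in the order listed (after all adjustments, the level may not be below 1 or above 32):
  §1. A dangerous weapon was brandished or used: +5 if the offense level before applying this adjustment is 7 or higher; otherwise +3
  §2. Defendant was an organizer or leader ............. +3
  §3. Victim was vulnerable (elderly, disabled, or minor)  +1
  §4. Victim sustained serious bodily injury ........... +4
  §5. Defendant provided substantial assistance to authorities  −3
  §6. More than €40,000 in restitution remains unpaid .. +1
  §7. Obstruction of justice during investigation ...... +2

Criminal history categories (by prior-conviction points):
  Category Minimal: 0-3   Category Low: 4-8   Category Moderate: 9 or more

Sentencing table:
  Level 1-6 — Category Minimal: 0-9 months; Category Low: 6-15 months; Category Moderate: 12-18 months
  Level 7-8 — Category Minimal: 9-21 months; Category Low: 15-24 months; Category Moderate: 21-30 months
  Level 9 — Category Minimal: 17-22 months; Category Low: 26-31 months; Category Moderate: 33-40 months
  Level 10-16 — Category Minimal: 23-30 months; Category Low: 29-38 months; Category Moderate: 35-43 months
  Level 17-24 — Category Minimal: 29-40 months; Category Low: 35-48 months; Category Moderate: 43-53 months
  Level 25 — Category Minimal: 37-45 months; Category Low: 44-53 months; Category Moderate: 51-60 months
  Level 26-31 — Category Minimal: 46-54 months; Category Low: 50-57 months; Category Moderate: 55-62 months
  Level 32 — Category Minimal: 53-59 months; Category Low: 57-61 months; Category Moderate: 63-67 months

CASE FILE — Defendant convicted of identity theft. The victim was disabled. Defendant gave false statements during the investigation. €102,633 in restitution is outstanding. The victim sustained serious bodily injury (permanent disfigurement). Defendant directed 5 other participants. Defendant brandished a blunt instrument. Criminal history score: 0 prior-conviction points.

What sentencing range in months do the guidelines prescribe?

Base offense level for identity theft: 22.
§1 applies (level before this adjustment is 22 ≥ 7, so +5): 22 + 5 = 27.
§2 applies: 27 + 3 = 30.
§3 applies: 30 + 1 = 31.
§4 applies: 31 + 4 = 35.
§5 does not apply.
§6 applies: 35 + 1 = 36.
§7 applies: 36 + 2 = 38.
Level 38 exceeds the maximum of 32; capped at 32.
Final offense level: 32.
Criminal history: 0 prior points → Category Minimal (0-3).
Level 32 falls in the 32 band.
Grid: Level 32 × Category Minimal = 53-59 months.

53-59 months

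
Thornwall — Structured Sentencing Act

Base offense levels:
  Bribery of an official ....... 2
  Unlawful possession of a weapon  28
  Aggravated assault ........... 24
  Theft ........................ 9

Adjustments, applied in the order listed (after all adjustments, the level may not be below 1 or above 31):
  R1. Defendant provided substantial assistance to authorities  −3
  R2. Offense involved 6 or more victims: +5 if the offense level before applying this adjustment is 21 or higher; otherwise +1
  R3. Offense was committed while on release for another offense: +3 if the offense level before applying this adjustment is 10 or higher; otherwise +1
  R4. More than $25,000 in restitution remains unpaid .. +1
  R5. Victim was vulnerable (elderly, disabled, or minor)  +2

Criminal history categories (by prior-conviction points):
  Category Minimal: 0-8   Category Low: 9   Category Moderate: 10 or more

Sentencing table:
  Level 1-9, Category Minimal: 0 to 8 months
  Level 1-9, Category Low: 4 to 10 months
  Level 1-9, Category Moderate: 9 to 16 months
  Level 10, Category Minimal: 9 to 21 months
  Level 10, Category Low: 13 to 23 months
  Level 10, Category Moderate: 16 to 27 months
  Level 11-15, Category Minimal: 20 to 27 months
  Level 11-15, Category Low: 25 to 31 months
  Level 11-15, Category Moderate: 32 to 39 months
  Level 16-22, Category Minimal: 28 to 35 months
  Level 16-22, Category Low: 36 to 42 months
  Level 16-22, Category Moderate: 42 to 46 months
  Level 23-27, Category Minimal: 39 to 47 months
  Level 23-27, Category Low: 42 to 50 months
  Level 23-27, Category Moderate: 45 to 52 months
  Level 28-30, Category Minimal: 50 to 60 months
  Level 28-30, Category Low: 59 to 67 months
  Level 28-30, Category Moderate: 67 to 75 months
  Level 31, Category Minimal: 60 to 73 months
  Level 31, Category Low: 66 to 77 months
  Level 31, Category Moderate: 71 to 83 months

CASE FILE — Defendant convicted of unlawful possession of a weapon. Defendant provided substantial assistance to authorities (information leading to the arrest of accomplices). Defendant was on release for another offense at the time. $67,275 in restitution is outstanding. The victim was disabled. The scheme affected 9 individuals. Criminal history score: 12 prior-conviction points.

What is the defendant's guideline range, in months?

71-83 months

Base offense level for unlawful possession of a weapon: 28.
R1 applies: 28 − 3 = 25.
R2 applies (level before this adjustment is 25 ≥ 21, so +5): 25 + 5 = 30.
R3 applies (level before this adjustment is 30 ≥ 10, so +3): 30 + 3 = 33.
R4 applies: 33 + 1 = 34.
R5 applies: 34 + 2 = 36.
Level 36 exceeds the maximum of 31; capped at 31.
Final offense level: 31.
Criminal history: 12 prior points → Category Moderate (10+).
Level 31 falls in the 31 band.
Grid: Level 31 × Category Moderate = 71-83 months.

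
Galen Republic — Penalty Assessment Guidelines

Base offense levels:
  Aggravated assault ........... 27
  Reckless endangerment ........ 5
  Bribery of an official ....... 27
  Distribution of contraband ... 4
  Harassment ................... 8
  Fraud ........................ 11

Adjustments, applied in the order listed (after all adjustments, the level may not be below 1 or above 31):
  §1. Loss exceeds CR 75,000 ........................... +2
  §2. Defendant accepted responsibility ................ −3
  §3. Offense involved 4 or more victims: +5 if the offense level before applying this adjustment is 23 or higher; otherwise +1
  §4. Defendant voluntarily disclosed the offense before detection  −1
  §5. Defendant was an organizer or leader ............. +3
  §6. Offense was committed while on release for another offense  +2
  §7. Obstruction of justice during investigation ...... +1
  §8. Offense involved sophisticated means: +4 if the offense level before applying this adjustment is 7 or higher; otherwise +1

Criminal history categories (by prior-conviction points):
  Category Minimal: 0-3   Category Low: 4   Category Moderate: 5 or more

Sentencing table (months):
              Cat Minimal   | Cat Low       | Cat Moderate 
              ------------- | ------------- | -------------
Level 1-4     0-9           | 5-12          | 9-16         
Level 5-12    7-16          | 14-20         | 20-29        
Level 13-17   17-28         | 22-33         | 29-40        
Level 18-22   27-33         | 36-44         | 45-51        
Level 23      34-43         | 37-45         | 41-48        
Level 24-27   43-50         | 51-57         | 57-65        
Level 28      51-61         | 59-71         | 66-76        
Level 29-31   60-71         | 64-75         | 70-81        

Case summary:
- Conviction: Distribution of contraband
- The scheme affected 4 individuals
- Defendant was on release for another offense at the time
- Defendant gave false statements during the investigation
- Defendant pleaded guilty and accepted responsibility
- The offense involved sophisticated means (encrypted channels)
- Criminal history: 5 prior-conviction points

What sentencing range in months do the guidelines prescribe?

Base offense level for distribution of contraband: 4.
§1 does not apply.
§2 applies: 4 − 3 = 1.
§3 applies (level before this adjustment is 1 < 23, so +1): 1 + 1 = 2.
§4 does not apply.
§6 applies: 2 + 2 = 4.
§7 applies: 4 + 1 = 5.
§8 applies (level before this adjustment is 5 < 7, so +1): 5 + 1 = 6.
Final offense level: 6.
Criminal history: 5 prior points → Category Moderate (5+).
Level 6 falls in the 5-12 band.
Grid: Level 5-12 × Category Moderate = 20-29 months.

20-29 months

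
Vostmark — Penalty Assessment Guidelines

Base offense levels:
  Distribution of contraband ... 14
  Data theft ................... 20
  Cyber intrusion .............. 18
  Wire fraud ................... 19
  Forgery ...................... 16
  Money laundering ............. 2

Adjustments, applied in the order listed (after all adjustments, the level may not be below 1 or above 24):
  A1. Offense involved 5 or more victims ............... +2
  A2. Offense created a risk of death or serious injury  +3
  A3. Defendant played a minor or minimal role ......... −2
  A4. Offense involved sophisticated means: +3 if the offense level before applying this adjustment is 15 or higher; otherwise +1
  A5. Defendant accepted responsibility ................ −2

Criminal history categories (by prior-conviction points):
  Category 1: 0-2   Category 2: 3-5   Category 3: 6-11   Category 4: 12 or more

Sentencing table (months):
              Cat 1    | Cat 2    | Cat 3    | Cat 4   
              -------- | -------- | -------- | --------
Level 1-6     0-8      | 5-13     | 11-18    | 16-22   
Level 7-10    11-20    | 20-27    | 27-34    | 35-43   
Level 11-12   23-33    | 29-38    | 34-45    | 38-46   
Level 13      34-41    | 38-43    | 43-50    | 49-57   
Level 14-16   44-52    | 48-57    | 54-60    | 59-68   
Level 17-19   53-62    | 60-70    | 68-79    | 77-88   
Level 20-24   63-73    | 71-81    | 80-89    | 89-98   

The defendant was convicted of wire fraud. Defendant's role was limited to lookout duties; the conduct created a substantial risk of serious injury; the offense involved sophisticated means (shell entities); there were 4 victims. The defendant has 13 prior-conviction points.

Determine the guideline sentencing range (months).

89-98 months

Base offense level for wire fraud: 19.
A1 does not apply.
A2 applies: 19 + 3 = 22.
A3 applies: 22 − 2 = 20.
A4 applies (level before this adjustment is 20 ≥ 15, so +3): 20 + 3 = 23.
A5 does not apply.
Final offense level: 23.
Criminal history: 13 prior points → Category 4 (12+).
Level 23 falls in the 20-24 band.
Grid: Level 20-24 × Category 4 = 89-98 months.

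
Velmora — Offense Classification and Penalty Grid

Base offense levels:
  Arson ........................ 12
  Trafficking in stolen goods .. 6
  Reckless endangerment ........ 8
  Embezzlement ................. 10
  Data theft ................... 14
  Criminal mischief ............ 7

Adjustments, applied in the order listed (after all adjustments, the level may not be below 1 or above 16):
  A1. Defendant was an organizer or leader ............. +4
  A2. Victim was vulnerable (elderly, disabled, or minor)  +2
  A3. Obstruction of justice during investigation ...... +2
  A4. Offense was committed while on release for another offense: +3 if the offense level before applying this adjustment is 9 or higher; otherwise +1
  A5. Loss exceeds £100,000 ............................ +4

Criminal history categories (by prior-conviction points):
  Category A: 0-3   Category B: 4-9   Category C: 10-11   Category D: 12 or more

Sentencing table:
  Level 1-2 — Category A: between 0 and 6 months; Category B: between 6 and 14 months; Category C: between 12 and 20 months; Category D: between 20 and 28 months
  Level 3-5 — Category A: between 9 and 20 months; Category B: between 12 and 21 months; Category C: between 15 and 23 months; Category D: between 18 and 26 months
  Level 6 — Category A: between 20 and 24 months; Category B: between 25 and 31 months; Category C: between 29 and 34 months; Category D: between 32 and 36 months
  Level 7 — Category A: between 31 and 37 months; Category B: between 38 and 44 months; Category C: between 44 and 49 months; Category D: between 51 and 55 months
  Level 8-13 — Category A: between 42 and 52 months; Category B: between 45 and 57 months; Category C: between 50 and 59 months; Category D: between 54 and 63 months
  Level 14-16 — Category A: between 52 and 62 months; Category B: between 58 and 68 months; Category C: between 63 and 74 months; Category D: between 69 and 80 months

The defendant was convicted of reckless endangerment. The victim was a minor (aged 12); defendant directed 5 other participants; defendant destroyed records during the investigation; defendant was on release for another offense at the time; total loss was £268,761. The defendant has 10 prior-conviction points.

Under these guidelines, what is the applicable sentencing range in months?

Base offense level for reckless endangerment: 8.
A1 applies: 8 + 4 = 12.
A2 applies: 12 + 2 = 14.
A3 applies: 14 + 2 = 16.
A4 applies (level before this adjustment is 16 ≥ 9, so +3): 16 + 3 = 19.
A5 applies: 19 + 4 = 23.
Level 23 exceeds the maximum of 16; capped at 16.
Final offense level: 16.
Criminal history: 10 prior points → Category C (10-11).
Level 16 falls in the 14-16 band.
Grid: Level 14-16 × Category C = 63-74 months.

63-74 months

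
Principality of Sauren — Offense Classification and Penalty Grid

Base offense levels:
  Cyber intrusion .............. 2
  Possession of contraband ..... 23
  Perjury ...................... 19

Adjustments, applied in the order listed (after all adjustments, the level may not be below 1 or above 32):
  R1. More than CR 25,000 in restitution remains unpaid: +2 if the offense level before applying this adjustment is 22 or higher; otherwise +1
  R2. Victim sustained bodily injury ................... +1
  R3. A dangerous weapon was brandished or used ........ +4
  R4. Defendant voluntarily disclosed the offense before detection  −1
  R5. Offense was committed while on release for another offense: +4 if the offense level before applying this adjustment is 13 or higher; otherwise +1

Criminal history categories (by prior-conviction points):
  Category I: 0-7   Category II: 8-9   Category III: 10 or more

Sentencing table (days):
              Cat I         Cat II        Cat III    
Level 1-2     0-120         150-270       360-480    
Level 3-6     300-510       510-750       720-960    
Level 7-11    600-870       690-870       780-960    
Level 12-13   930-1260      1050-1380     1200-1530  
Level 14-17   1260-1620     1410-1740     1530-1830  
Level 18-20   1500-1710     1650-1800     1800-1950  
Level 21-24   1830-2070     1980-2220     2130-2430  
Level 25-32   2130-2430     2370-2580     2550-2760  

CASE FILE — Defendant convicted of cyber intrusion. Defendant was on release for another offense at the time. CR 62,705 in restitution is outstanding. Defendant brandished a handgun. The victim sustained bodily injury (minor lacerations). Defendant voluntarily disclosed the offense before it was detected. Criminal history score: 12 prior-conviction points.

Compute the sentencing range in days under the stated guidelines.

780-960 days

Base offense level for cyber intrusion: 2.
R1 applies (level before this adjustment is 2 < 22, so +1): 2 + 1 = 3.
R2 applies: 3 + 1 = 4.
R3 applies: 4 + 4 = 8.
R4 applies: 8 − 1 = 7.
R5 applies (level before this adjustment is 7 < 13, so +1): 7 + 1 = 8.
Final offense level: 8.
Criminal history: 12 prior points → Category III (10+).
Level 8 falls in the 7-11 band.
Grid: Level 7-11 × Category III = 780-960 days.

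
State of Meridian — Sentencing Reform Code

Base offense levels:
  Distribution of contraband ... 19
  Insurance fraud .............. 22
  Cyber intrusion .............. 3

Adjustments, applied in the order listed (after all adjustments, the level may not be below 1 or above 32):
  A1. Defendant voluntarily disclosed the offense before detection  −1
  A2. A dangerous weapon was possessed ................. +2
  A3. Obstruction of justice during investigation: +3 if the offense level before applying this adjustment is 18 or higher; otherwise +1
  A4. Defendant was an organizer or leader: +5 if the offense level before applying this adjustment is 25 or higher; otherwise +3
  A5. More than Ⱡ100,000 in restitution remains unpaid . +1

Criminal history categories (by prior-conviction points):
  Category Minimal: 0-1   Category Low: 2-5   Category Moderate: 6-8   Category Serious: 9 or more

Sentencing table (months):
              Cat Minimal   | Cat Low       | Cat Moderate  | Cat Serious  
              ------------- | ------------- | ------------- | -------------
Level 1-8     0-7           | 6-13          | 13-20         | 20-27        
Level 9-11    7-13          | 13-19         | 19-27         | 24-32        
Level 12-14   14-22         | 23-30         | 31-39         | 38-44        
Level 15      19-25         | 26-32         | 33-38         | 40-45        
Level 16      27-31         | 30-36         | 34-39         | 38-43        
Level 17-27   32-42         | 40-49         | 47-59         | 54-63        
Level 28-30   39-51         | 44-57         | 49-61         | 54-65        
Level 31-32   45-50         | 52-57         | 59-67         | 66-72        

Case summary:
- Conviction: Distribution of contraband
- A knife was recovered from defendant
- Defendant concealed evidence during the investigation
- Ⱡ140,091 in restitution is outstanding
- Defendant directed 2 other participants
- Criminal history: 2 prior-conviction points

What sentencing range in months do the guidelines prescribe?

44-57 months

Base offense level for distribution of contraband: 19.
A1 does not apply.
A2 applies: 19 + 2 = 21.
A3 applies (level before this adjustment is 21 ≥ 18, so +3): 21 + 3 = 24.
A4 applies (level before this adjustment is 24 < 25, so +3): 24 + 3 = 27.
A5 applies: 27 + 1 = 28.
Final offense level: 28.
Criminal history: 2 prior points → Category Low (2-5).
Level 28 falls in the 28-30 band.
Grid: Level 28-30 × Category Low = 44-57 months.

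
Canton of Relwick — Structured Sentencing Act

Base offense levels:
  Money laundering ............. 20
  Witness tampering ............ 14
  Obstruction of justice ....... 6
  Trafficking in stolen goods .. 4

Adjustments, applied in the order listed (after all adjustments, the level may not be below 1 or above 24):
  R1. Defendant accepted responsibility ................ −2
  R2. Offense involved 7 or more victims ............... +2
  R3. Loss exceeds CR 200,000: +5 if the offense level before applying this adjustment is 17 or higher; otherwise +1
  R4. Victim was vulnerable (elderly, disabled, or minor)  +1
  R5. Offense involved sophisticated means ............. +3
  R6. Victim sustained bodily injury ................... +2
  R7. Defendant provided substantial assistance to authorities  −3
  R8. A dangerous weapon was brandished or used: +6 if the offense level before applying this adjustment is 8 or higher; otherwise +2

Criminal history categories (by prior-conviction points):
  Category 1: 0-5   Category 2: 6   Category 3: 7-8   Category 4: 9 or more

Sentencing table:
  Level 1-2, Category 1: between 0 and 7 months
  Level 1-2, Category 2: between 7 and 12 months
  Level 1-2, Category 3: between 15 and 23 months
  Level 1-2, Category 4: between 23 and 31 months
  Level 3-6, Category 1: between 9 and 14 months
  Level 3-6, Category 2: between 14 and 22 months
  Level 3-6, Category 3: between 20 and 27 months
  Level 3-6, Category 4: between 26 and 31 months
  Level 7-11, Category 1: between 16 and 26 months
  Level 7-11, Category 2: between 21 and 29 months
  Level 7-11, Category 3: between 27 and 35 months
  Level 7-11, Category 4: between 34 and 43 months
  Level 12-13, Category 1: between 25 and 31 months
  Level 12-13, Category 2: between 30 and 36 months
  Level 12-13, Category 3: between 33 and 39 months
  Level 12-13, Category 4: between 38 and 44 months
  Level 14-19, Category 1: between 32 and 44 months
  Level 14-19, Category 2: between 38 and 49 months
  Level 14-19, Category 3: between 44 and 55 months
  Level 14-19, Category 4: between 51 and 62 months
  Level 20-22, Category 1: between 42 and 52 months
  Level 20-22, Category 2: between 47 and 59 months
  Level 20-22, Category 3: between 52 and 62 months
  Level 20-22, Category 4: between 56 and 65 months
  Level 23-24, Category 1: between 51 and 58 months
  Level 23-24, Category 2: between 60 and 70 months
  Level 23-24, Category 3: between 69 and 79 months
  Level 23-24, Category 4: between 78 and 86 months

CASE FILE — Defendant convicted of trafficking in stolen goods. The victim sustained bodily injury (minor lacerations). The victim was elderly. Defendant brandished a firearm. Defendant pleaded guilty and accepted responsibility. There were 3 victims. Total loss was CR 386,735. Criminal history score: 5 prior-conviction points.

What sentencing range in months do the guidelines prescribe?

Base offense level for trafficking in stolen goods: 4.
R1 applies: 4 − 2 = 2.
R3 applies (level before this adjustment is 2 < 17, so +1): 2 + 1 = 3.
R4 applies: 3 + 1 = 4.
R6 applies: 4 + 2 = 6.
R8 applies (level before this adjustment is 6 < 8, so +2): 6 + 2 = 8.
Final offense level: 8.
Criminal history: 5 prior points → Category 1 (0-5).
Level 8 falls in the 7-11 band.
Grid: Level 7-11 × Category 1 = 16-26 months.

16-26 months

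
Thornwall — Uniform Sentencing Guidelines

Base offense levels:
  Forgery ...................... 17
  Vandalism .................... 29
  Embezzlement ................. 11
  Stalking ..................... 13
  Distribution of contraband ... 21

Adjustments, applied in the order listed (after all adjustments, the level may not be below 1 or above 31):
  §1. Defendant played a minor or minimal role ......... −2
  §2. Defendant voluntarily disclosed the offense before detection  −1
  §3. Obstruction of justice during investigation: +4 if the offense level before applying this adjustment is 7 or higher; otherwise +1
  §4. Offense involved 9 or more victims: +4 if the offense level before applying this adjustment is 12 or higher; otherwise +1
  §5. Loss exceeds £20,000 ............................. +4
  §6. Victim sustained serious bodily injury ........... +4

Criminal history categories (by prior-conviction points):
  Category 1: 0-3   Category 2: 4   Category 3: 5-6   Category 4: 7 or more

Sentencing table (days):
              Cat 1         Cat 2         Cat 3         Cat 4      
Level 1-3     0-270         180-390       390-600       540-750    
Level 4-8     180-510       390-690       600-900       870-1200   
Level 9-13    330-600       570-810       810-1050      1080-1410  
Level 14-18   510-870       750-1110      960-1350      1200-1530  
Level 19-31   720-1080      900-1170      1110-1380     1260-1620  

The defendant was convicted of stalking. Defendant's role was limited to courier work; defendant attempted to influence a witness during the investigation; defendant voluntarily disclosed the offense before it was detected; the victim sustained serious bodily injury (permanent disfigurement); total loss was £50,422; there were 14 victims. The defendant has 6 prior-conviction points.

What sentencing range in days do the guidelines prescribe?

1110-1380 days

Base offense level for stalking: 13.
§1 applies: 13 − 2 = 11.
§2 applies: 11 − 1 = 10.
§3 applies (level before this adjustment is 10 ≥ 7, so +4): 10 + 4 = 14.
§4 applies (level before this adjustment is 14 ≥ 12, so +4): 14 + 4 = 18.
§5 applies: 18 + 4 = 22.
§6 applies: 22 + 4 = 26.
Final offense level: 26.
Criminal history: 6 prior points → Category 3 (5-6).
Level 26 falls in the 19-31 band.
Grid: Level 19-31 × Category 3 = 1110-1380 days.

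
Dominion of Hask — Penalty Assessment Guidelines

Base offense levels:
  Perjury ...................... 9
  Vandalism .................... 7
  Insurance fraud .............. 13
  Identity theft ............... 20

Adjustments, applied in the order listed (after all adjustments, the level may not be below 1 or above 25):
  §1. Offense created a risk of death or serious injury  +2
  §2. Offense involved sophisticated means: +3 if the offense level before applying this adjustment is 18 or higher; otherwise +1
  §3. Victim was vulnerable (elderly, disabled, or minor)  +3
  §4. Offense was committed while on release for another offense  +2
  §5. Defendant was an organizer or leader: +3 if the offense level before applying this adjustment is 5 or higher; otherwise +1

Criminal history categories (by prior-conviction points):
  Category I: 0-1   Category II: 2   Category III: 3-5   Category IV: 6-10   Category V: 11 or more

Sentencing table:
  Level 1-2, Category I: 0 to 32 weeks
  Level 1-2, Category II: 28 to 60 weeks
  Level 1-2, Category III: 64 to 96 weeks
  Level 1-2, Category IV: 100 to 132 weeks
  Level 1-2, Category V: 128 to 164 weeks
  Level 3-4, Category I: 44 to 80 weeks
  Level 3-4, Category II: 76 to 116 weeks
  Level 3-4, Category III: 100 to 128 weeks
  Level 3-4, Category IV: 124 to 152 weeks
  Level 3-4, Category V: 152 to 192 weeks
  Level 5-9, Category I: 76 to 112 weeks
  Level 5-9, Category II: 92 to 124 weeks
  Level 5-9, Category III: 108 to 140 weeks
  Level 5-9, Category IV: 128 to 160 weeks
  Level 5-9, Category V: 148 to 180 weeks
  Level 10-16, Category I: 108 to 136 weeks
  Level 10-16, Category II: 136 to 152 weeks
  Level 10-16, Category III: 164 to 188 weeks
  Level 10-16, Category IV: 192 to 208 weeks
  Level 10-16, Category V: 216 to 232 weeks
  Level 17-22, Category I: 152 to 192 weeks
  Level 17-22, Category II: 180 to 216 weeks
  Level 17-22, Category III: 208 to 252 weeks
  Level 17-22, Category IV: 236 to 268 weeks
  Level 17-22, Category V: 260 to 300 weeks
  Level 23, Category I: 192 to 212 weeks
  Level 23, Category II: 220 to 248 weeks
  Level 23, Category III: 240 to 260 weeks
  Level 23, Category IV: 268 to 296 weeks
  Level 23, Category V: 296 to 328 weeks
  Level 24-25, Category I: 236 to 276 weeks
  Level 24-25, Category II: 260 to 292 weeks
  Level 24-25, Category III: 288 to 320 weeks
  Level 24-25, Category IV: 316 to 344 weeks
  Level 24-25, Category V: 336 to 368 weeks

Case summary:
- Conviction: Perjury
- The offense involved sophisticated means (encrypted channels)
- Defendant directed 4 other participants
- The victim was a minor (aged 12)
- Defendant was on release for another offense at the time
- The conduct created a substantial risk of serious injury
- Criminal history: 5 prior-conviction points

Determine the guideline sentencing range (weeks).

208-252 weeks

Base offense level for perjury: 9.
§1 applies: 9 + 2 = 11.
§2 applies (level before this adjustment is 11 < 18, so +1): 11 + 1 = 12.
§3 applies: 12 + 3 = 15.
§4 applies: 15 + 2 = 17.
§5 applies (level before this adjustment is 17 ≥ 5, so +3): 17 + 3 = 20.
Final offense level: 20.
Criminal history: 5 prior points → Category III (3-5).
Level 20 falls in the 17-22 band.
Grid: Level 17-22 × Category III = 208-252 weeks.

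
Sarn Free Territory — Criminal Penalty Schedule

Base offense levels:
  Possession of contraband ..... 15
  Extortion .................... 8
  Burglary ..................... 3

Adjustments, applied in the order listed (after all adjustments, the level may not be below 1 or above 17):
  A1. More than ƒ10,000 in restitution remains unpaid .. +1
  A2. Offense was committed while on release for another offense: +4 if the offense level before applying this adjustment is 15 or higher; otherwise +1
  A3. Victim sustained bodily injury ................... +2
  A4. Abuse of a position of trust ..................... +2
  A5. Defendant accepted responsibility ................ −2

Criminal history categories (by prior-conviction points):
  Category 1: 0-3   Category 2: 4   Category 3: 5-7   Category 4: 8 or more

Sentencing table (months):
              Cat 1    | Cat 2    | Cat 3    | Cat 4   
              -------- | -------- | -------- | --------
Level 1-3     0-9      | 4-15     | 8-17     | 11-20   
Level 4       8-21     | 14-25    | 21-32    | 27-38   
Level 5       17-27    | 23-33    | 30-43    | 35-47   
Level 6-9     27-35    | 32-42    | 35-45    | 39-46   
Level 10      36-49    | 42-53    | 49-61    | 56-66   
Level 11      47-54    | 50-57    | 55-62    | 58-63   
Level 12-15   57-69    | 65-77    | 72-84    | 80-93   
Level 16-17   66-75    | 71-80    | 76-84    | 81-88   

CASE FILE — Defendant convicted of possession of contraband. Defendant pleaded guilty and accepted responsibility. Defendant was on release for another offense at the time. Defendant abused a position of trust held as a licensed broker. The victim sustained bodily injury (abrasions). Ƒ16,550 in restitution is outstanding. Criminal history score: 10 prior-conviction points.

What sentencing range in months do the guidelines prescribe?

Base offense level for possession of contraband: 15.
A1 applies: 15 + 1 = 16.
A2 applies (level before this adjustment is 16 ≥ 15, so +4): 16 + 4 = 20.
A3 applies: 20 + 2 = 22.
A4 applies: 22 + 2 = 24.
A5 applies: 24 − 2 = 22.
Level 22 exceeds the maximum of 17; capped at 17.
Final offense level: 17.
Criminal history: 10 prior points → Category 4 (8+).
Level 17 falls in the 16-17 band.
Grid: Level 16-17 × Category 4 = 81-88 months.

81-88 months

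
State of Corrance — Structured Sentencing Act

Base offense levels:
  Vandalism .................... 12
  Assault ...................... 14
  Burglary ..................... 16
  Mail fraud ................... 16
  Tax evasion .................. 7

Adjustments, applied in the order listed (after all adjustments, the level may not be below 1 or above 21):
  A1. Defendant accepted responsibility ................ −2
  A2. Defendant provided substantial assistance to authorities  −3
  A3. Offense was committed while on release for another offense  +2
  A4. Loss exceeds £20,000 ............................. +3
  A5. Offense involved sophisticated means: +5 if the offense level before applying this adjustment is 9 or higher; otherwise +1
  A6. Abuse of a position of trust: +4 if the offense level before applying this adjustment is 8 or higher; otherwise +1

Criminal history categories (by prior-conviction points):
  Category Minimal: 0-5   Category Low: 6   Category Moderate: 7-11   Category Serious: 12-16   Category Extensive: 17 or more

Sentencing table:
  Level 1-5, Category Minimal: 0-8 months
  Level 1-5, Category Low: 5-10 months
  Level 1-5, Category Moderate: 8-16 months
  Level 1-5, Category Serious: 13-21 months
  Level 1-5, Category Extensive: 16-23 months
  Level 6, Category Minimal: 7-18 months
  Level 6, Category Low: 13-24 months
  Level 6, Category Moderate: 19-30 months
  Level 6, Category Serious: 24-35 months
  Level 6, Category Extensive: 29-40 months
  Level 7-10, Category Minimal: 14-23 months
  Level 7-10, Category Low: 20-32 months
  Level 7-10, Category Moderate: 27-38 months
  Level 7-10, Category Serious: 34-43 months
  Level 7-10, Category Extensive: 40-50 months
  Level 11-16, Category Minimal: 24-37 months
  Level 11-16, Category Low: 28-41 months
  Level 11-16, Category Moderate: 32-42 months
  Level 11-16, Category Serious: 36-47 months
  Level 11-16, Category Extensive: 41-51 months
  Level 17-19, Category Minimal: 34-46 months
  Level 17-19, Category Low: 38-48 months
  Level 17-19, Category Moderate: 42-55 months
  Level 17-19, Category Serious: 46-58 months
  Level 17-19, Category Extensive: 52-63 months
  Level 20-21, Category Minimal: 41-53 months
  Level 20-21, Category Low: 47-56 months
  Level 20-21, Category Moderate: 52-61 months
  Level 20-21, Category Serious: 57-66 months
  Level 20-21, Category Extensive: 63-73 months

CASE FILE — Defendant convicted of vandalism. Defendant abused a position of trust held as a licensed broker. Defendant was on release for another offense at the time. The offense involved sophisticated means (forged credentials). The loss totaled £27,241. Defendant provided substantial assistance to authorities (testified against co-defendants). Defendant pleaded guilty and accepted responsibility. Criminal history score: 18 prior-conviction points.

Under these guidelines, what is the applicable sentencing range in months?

63-73 months

Base offense level for vandalism: 12.
A1 applies: 12 − 2 = 10.
A2 applies: 10 − 3 = 7.
A3 applies: 7 + 2 = 9.
A4 applies: 9 + 3 = 12.
A5 applies (level before this adjustment is 12 ≥ 9, so +5): 12 + 5 = 17.
A6 applies (level before this adjustment is 17 ≥ 8, so +4): 17 + 4 = 21.
Final offense level: 21.
Criminal history: 18 prior points → Category Extensive (17+).
Level 21 falls in the 20-21 band.
Grid: Level 20-21 × Category Extensive = 63-73 months.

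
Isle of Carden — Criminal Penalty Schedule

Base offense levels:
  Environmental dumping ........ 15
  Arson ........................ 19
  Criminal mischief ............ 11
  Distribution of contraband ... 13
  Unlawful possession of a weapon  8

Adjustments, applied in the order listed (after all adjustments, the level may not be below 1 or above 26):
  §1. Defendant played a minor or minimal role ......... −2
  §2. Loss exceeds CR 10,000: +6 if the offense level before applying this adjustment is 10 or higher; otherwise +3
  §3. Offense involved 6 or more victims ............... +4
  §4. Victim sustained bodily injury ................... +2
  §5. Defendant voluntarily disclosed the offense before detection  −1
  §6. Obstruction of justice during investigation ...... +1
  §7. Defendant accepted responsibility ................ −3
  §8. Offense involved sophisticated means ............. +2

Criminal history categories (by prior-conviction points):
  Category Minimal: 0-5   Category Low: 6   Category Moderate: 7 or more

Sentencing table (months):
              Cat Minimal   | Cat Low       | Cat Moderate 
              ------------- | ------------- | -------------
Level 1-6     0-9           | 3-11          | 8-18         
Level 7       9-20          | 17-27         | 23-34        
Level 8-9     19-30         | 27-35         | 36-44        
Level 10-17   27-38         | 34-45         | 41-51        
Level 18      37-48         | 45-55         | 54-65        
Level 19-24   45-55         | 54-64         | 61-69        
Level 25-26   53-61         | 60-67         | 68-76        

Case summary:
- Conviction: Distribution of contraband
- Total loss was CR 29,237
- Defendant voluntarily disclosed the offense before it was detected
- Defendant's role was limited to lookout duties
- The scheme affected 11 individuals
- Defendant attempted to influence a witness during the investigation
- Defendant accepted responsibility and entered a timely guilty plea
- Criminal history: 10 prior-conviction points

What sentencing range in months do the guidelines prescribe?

54-65 months

Base offense level for distribution of contraband: 13.
§1 applies: 13 − 2 = 11.
§2 applies (level before this adjustment is 11 ≥ 10, so +6): 11 + 6 = 17.
§3 applies: 17 + 4 = 21.
§4 does not apply.
§5 applies: 21 − 1 = 20.
§6 applies: 20 + 1 = 21.
§7 applies: 21 − 3 = 18.
§8 does not apply.
Final offense level: 18.
Criminal history: 10 prior points → Category Moderate (7+).
Level 18 falls in the 18 band.
Grid: Level 18 × Category Moderate = 54-65 months.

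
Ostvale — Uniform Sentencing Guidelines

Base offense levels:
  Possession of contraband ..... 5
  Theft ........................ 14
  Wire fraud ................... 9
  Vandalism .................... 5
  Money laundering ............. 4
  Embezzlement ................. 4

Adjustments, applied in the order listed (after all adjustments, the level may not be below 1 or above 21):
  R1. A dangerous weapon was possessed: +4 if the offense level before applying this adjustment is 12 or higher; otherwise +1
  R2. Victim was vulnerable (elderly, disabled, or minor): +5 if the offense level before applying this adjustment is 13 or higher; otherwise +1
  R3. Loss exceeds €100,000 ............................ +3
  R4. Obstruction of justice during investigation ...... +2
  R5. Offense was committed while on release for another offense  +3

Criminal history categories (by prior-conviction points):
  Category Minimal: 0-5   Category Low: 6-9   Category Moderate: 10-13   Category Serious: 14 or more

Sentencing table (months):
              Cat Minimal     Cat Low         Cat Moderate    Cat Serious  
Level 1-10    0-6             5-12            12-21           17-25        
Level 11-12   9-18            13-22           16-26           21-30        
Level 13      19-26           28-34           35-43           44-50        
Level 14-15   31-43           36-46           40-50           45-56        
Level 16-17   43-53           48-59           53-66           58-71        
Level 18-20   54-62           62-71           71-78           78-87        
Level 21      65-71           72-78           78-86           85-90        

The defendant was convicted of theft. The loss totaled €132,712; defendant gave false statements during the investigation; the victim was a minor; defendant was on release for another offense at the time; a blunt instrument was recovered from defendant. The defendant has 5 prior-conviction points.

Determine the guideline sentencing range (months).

Base offense level for theft: 14.
R1 applies (level before this adjustment is 14 ≥ 12, so +4): 14 + 4 = 18.
R2 applies (level before this adjustment is 18 ≥ 13, so +5): 18 + 5 = 23.
R3 applies: 23 + 3 = 26.
R4 applies: 26 + 2 = 28.
R5 applies: 28 + 3 = 31.
Level 31 exceeds the maximum of 21; capped at 21.
Final offense level: 21.
Criminal history: 5 prior points → Category Minimal (0-5).
Level 21 falls in the 21 band.
Grid: Level 21 × Category Minimal = 65-71 months.

65-71 months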